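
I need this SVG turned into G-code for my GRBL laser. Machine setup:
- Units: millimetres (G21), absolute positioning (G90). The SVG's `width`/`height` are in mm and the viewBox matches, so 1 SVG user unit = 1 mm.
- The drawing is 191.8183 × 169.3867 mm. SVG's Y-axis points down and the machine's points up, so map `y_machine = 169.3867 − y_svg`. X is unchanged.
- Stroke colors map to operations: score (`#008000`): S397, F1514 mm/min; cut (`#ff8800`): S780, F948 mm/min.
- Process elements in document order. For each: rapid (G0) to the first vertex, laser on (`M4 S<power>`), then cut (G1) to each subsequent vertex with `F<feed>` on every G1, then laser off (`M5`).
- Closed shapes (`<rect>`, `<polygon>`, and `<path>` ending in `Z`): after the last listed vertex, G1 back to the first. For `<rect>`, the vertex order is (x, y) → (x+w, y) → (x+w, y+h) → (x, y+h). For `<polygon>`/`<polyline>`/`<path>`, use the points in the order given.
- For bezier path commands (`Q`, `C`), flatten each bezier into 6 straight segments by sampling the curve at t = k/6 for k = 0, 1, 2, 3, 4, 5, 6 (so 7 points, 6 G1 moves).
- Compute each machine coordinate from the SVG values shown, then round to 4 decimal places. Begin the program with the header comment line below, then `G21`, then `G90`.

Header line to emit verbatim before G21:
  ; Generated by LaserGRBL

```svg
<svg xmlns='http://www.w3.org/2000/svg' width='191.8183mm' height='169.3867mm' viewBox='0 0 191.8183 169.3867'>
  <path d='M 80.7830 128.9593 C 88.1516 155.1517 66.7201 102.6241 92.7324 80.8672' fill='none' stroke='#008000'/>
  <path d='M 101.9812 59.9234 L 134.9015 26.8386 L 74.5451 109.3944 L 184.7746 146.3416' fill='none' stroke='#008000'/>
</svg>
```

1 u = 1 mm; y_m = 169.3867 − y.

[1] `<path>` cubic bezier, #008000→score S397 F1514: (80.7830,40.4274) → (82.4203,33.3843) → (81.3754,36.4198) → (79.7663,46.4925) → (79.7109,60.5609) → (83.3269,75.5837) → (92.7324,88.5195)

[2] `<path>` open polyline, #008000→score S397 F1514: (101.9812,109.4633) → (134.9015,142.5481) → (74.5451,59.9923) → (184.7746,23.0451)

; Generated by LaserGRBL
G21
G90
G0 X80.7830 Y40.4274
M4 S397
G1 X82.4203 Y33.3843 F1514
G1 X81.3754 Y36.4198 F1514
G1 X79.7663 Y46.4925 F1514
G1 X79.7109 Y60.5609 F1514
G1 X83.3269 Y75.5837 F1514
G1 X92.7324 Y88.5195 F1514
M5
G0 X101.9812 Y109.4633
M4 S397
G1 X134.9015 Y142.5481 F1514
G1 X74.5451 Y59.9923 F1514
G1 X184.7746 Y23.0451 F1514
M5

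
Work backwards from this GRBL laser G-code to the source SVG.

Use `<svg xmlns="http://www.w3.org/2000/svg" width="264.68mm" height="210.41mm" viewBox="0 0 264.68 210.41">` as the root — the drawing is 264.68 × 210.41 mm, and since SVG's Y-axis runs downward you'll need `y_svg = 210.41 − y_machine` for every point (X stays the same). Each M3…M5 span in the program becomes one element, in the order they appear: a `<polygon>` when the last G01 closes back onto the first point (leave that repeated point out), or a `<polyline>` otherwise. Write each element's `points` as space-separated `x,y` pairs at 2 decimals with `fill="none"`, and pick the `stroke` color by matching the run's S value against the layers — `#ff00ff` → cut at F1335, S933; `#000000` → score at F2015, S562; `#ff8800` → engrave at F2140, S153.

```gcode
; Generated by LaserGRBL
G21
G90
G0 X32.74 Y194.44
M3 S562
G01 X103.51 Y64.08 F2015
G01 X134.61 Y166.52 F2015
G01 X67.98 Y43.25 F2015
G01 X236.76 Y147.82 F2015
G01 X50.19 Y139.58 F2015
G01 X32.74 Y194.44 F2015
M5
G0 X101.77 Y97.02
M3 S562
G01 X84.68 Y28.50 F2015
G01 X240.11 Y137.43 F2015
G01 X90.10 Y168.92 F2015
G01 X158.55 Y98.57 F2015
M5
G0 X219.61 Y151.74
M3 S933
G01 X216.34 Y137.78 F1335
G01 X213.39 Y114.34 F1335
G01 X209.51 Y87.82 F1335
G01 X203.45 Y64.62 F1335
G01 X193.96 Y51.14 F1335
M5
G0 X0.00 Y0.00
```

<svg xmlns="http://www.w3.org/2000/svg" width="264.68mm" height="210.41mm" viewBox="0 0 264.68 210.41">
  <polygon points="32.74,15.97 103.51,146.33 134.61,43.89 67.98,167.16 236.76,62.59 50.19,70.83" fill="none" stroke="#000000"/>
  <polyline points="101.77,113.39 84.68,181.91 240.11,72.98 90.10,41.49 158.55,111.84" fill="none" stroke="#000000"/>
  <polyline points="219.61,58.67 216.34,72.63 213.39,96.07 209.51,122.59 203.45,145.79 193.96,159.27" fill="none" stroke="#ff00ff"/>
</svg>

Machine Y-up, SVG Y-down with viewBox height 210.41, so y_svg = 210.41 − y_machine; X carries over.

Run 1: S562 ⇒ score layer `#000000`. The run returns to its start, so emit a `<polygon>` with points (Y-flipped): 32.74,15.97 103.51,146.33 134.61,43.89 67.98,167.16 236.76,62.59 50.19,70.83.

Run 2: the run's S562 means `#000000` (score). The run is open, so emit a `<polyline>` with points (Y-flipped): 101.77,113.39 84.68,181.91 240.11,72.98 90.10,41.49 158.55,111.84.

Run 3: power S933 maps to stroke `#ff00ff` (cut). The run is open, so emit a `<polyline>` with points (Y-flipped): 219.61,58.67 216.34,72.63 213.39,96.07 209.51,122.59 203.45,145.79 193.96,159.27.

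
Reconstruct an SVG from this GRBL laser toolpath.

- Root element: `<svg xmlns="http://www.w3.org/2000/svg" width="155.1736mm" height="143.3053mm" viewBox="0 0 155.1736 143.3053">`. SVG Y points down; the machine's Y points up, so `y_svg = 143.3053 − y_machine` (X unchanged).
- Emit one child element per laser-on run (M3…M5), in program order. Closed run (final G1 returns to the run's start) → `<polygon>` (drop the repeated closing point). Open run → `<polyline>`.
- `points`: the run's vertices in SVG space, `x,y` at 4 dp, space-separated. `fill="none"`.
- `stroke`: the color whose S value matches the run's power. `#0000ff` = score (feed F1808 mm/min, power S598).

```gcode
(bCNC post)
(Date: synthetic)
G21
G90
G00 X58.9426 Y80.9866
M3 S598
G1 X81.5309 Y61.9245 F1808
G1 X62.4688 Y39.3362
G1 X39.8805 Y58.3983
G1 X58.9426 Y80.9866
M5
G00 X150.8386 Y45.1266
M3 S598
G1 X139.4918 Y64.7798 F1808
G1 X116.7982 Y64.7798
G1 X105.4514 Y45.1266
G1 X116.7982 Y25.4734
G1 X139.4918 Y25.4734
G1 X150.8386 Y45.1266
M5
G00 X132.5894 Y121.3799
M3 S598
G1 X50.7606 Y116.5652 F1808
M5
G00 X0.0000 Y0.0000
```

y_svg = 143.3053 − y_m. Every run uses S598, so all elements get stroke `#0000ff` (score).

[1] closed run; points: 58.9426,62.3187 81.5309,81.3808 62.4688,103.9691 39.8805,84.9070

[2] closed run; points: 150.8386,98.1787 139.4918,78.5255 116.7982,78.5255 105.4514,98.1787 116.7982,117.8319 139.4918,117.8319

[3] open run; points: 132.5894,21.9254 50.7606,26.7401

<svg xmlns="http://www.w3.org/2000/svg" width="155.1736mm" height="143.3053mm" viewBox="0 0 155.1736 143.3053">
  <polygon points="58.9426,62.3187 81.5309,81.3808 62.4688,103.9691 39.8805,84.9070" fill="none" stroke="#0000ff"/>
  <polygon points="150.8386,98.1787 139.4918,78.5255 116.7982,78.5255 105.4514,98.1787 116.7982,117.8319 139.4918,117.8319" fill="none" stroke="#0000ff"/>
  <polyline points="132.5894,21.9254 50.7606,26.7401" fill="none" stroke="#0000ff"/>
</svg>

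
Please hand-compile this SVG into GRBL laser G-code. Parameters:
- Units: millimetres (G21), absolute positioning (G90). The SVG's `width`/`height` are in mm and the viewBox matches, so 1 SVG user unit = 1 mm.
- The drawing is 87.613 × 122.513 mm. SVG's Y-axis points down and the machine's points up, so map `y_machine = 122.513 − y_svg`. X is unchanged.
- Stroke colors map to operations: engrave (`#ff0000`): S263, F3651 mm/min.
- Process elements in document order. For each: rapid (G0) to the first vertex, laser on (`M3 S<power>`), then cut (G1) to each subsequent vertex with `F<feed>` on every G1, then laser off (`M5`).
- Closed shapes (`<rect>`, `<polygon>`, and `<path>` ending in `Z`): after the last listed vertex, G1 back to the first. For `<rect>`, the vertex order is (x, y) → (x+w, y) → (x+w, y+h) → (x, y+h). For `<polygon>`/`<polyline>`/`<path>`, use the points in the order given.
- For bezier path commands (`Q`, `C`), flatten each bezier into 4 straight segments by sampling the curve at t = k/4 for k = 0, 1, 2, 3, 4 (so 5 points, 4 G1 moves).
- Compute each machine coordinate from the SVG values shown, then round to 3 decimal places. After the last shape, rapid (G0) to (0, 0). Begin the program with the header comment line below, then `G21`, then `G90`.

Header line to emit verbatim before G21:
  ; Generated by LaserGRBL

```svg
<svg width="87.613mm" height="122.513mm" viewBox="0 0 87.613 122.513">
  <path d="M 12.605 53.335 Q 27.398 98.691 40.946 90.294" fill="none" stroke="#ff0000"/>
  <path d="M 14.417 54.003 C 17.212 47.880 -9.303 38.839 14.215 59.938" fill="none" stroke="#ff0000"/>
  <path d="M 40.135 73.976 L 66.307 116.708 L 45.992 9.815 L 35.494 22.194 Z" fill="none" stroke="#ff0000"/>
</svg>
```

viewBox `0 0 87.613 122.513` with mm width/height → 1 unit = 1 mm. Flip: y_m = 122.513 − y_svg.

**Shape 1** — `<path>` quadratic bezier, stroke `#ff0000` → engrave (S263, F3651). Control points (SVG): P0=(12.605,53.335), P1=(27.398,98.691), P2=(40.946,90.294); sampled at t=k/4. Machine vertices: (12.605,69.178) → (19.924,49.860) → (27.087,37.260) → (34.094,31.380) → (40.946,32.219). Open path.

**Shape 2** — `<path>` cubic bezier, stroke `#ff0000` → engrave (S263, F3651). Control points (SVG): P0=(14.417,54.003), P1=(17.212,47.880), P2=(-9.303,38.839), P3=(14.215,59.938); sampled at t=k/4. Machine vertices: (14.417,68.510) → (12.257,73.133) → (6.545,75.751) → (4.718,73.265) → (14.215,62.575). Open path.

**Shape 3** — `<path>` closed polygon, stroke `#ff0000` → engrave (S263, F3651). Machine vertices: (40.135,48.537) → (66.307,5.805) → (45.992,112.698) → (35.494,100.319) → (40.135,48.537). Closed: final G1 returns to the first vertex.

; Generated by LaserGRBL
G21
G90
G0 X12.605 Y69.178
M3 S263
G1 X19.924 Y49.860 F3651
G1 X27.087 Y37.260 F3651
G1 X34.094 Y31.380 F3651
G1 X40.946 Y32.219 F3651
M5
G0 X14.417 Y68.510
M3 S263
G1 X12.257 Y73.133 F3651
G1 X6.545 Y75.751 F3651
G1 X4.718 Y73.265 F3651
G1 X14.215 Y62.575 F3651
M5
G0 X40.135 Y48.537
M3 S263
G1 X66.307 Y5.805 F3651
G1 X45.992 Y112.698 F3651
G1 X35.494 Y100.319 F3651
G1 X40.135 Y48.537 F3651
M5
G0 X0.000 Y0.000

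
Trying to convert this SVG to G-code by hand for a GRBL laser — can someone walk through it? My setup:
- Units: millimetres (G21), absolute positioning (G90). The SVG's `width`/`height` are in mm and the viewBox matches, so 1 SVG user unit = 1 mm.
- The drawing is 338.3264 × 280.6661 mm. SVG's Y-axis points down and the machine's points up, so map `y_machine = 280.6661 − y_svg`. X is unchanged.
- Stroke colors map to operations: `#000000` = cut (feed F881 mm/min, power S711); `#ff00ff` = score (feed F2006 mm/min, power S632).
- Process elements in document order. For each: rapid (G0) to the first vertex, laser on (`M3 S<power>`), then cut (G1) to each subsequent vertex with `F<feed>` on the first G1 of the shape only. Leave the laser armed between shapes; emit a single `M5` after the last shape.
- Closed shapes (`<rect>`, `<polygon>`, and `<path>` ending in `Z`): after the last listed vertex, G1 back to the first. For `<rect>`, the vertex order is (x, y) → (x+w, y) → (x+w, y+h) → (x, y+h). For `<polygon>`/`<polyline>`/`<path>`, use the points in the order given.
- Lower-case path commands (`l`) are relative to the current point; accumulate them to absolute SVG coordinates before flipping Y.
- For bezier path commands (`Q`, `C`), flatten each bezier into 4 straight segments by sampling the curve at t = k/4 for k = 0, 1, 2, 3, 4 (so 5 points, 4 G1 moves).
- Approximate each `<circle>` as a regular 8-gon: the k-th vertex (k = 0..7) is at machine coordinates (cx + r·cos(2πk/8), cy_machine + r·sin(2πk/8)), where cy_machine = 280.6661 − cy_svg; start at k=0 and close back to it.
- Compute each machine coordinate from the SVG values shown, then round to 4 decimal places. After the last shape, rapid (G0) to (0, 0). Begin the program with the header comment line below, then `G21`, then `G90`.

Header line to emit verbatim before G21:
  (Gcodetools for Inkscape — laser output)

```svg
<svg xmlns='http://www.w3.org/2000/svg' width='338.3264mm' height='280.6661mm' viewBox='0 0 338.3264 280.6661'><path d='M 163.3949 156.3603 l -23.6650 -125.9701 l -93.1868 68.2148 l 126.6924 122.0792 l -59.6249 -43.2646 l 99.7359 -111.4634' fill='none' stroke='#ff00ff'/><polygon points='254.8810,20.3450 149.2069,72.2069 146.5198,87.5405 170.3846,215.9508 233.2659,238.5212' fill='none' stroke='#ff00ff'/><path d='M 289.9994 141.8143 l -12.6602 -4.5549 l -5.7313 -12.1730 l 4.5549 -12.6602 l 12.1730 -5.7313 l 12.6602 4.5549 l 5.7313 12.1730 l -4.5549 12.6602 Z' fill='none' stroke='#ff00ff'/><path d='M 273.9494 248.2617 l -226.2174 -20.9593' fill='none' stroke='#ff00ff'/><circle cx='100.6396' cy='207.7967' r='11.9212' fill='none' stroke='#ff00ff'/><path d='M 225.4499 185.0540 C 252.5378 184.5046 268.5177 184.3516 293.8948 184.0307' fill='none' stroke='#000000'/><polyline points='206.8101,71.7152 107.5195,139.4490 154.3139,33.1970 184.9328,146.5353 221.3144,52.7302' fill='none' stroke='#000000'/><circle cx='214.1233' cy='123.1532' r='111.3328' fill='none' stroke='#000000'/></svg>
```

viewBox `0 0 338.3264 280.6661` with mm width/height → 1 unit = 1 mm. Flip: y_m = 280.6661 − y_svg.

**Shape 1** — `<path>` open polyline, stroke `#ff00ff` → score (S632, F2006). Machine vertices: (163.3949,124.3058) → (139.7299,250.2759) → (46.5431,182.0611) → (173.2355,59.9819) → (113.6106,103.2465) → (213.3465,214.7099). Open path.

**Shape 2** — `<polygon>` closed polygon, stroke `#ff00ff` → score (S632, F2006). Machine vertices: (254.8810,260.3211) → (149.2069,208.4592) → (146.5198,193.1256) → (170.3846,64.7153) → (233.2659,42.1449) → (254.8810,260.3211). Closed: final G1 returns to the first vertex.

**Shape 3** — `<path>` regular polygon, stroke `#ff00ff` → score (S632, F2006). Machine vertices: (289.9994,138.8518) → (277.3392,143.4067) → (271.6079,155.5797) → (276.1628,168.2399) → (288.3358,173.9712) → (300.9960,169.4163) → (306.7273,157.2433) → (302.1724,144.5831) → (289.9994,138.8518). Closed: final G1 returns to the first vertex.

**Shape 4** — `<path>` line segment, stroke `#ff00ff` → score (S632, F2006). Machine vertices: (273.9494,32.4044) → (47.7320,53.3637). Open path.

**Shape 5** — `<circle>` circle, stroke `#ff00ff` → score (S632, F2006). Machine vertices: (112.5608,72.8694) → (109.0692,81.2990) → (100.6396,84.7906) → (92.2100,81.2990) → (88.7184,72.8694) → (92.2100,64.4398) → (100.6396,60.9482) → (109.0692,64.4398) → (112.5608,72.8694). Closed: final G1 returns to the first vertex.

**Shape 6** — `<path>` cubic bezier, stroke `#000000` → cut (S711, F881). Control points (SVG): P0=(225.4499,185.0540), P1=(252.5378,184.5046), P2=(268.5177,184.3516), P3=(293.8948,184.0307); sampled at t=k/4. Machine vertices: (225.4499,95.6121) → (244.0035,95.9586) → (260.3139,96.2094) → (276.3036,96.4174) → (293.8948,96.6354). Open path.

**Shape 7** — `<polyline>` open polyline, stroke `#000000` → cut (S711, F881). Machine vertices: (206.8101,208.9509) → (107.5195,141.2171) → (154.3139,247.4691) → (184.9328,134.1308) → (221.3144,227.9359). Open path.

**Shape 8** — `<circle>` circle, stroke `#000000` → cut (S711, F881). Machine vertices: (325.4561,157.5129) → (292.8475,236.2371) → (214.1233,268.8457) → (135.3991,236.2371) → (102.7905,157.5129) → (135.3991,78.7887) → (214.1233,46.1801) → (292.8475,78.7887) → (325.4561,157.5129). Closed: final G1 returns to the first vertex.

(Gcodetools for Inkscape — laser output)
G21
G90
G0 X163.3949 Y124.3058
M3 S632
G1 X139.7299 Y250.2759 F2006
G1 X46.5431 Y182.0611
G1 X173.2355 Y59.9819
G1 X113.6106 Y103.2465
G1 X213.3465 Y214.7099
G0 X254.8810 Y260.3211
M3 S632
G1 X149.2069 Y208.4592 F2006
G1 X146.5198 Y193.1256
G1 X170.3846 Y64.7153
G1 X233.2659 Y42.1449
G1 X254.8810 Y260.3211
G0 X289.9994 Y138.8518
M3 S632
G1 X277.3392 Y143.4067 F2006
G1 X271.6079 Y155.5797
G1 X276.1628 Y168.2399
G1 X288.3358 Y173.9712
G1 X300.9960 Y169.4163
G1 X306.7273 Y157.2433
G1 X302.1724 Y144.5831
G1 X289.9994 Y138.8518
G0 X273.9494 Y32.4044
M3 S632
G1 X47.7320 Y53.3637 F2006
G0 X112.5608 Y72.8694
M3 S632
G1 X109.0692 Y81.2990 F2006
G1 X100.6396 Y84.7906
G1 X92.2100 Y81.2990
G1 X88.7184 Y72.8694
G1 X92.2100 Y64.4398
G1 X100.6396 Y60.9482
G1 X109.0692 Y64.4398
G1 X112.5608 Y72.8694
G0 X225.4499 Y95.6121
M3 S711
G1 X244.0035 Y95.9586 F881
G1 X260.3139 Y96.2094
G1 X276.3036 Y96.4174
G1 X293.8948 Y96.6354
G0 X206.8101 Y208.9509
M3 S711
G1 X107.5195 Y141.2171 F881
G1 X154.3139 Y247.4691
G1 X184.9328 Y134.1308
G1 X221.3144 Y227.9359
G0 X325.4561 Y157.5129
M3 S711
G1 X292.8475 Y236.2371 F881
G1 X214.1233 Y268.8457
G1 X135.3991 Y236.2371
G1 X102.7905 Y157.5129
G1 X135.3991 Y78.7887
G1 X214.1233 Y46.1801
G1 X292.8475 Y78.7887
G1 X325.4561 Y157.5129
M5
G0 X0.0000 Y0.0000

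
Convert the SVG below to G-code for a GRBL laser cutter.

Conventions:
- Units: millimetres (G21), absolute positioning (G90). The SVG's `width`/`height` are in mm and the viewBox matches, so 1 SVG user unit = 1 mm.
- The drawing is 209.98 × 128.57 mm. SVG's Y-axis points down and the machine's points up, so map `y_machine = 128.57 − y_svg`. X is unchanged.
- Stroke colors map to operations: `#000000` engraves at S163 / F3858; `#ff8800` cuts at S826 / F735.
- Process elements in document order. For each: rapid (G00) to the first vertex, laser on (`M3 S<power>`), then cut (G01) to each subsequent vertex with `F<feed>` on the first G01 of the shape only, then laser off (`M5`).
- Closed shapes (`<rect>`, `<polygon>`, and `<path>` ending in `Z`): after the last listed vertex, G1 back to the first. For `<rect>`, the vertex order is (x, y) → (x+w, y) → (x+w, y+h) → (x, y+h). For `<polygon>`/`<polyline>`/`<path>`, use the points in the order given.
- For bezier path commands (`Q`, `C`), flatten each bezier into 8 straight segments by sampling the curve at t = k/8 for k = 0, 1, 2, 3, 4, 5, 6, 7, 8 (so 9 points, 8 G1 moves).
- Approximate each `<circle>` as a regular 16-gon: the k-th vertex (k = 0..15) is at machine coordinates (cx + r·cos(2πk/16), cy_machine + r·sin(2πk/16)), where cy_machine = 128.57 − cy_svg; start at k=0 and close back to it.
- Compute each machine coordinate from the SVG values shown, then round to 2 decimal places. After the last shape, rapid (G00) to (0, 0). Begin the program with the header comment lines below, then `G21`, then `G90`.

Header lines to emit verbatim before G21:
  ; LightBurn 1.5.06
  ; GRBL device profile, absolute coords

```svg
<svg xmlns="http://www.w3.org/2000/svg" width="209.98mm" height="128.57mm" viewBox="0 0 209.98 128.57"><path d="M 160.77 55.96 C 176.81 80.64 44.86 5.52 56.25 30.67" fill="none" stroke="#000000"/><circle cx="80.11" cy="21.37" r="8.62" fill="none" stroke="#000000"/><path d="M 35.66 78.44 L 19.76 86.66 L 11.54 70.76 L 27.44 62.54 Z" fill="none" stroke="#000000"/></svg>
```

1 u = 1 mm; y_m = 128.57 − y.

[1] `<path>` cubic bezier, #000000→engrave S163 F3858: (160.77,72.61) → (160.42,67.64) → (149.60,69.69) → (131.74,76.40) → (110.25,85.43) → (88.54,94.44) → (70.03,101.09) → (58.13,103.02) → (56.25,97.90)

[2] `<circle>` circle, #000000→engrave S163 F3858: (88.73,107.20) → (88.07,110.50) → (86.21,113.30) → (83.41,115.16) → (80.11,115.82) → (76.81,115.16) → (74.01,113.30) → (72.15,110.50) → (71.49,107.20) → (72.15,103.90) → (74.01,101.10) → (76.81,99.24) → (80.11,98.58) → (83.41,99.24) → (86.21,101.10) → (88.07,103.90) → (88.73,107.20) (closed)

[3] `<path>` regular polygon, #000000→engrave S163 F3858: (35.66,50.13) → (19.76,41.91) → (11.54,57.81) → (27.44,66.03) → (35.66,50.13) (closed)

; LightBurn 1.5.06
; GRBL device profile, absolute coords
G21
G90
G00 X160.77 Y72.61
M3 S163
G01 X160.42 Y67.64 F3858
G01 X149.60 Y69.69
G01 X131.74 Y76.40
G01 X110.25 Y85.43
G01 X88.54 Y94.44
G01 X70.03 Y101.09
G01 X58.13 Y103.02
G01 X56.25 Y97.90
M5
G00 X88.73 Y107.20
M3 S163
G01 X88.07 Y110.50 F3858
G01 X86.21 Y113.30
G01 X83.41 Y115.16
G01 X80.11 Y115.82
G01 X76.81 Y115.16
G01 X74.01 Y113.30
G01 X72.15 Y110.50
G01 X71.49 Y107.20
G01 X72.15 Y103.90
G01 X74.01 Y101.10
G01 X76.81 Y99.24
G01 X80.11 Y98.58
G01 X83.41 Y99.24
G01 X86.21 Y101.10
G01 X88.07 Y103.90
G01 X88.73 Y107.20
M5
G00 X35.66 Y50.13
M3 S163
G01 X19.76 Y41.91 F3858
G01 X11.54 Y57.81
G01 X27.44 Y66.03
G01 X35.66 Y50.13
M5
G00 X0.00 Y0.00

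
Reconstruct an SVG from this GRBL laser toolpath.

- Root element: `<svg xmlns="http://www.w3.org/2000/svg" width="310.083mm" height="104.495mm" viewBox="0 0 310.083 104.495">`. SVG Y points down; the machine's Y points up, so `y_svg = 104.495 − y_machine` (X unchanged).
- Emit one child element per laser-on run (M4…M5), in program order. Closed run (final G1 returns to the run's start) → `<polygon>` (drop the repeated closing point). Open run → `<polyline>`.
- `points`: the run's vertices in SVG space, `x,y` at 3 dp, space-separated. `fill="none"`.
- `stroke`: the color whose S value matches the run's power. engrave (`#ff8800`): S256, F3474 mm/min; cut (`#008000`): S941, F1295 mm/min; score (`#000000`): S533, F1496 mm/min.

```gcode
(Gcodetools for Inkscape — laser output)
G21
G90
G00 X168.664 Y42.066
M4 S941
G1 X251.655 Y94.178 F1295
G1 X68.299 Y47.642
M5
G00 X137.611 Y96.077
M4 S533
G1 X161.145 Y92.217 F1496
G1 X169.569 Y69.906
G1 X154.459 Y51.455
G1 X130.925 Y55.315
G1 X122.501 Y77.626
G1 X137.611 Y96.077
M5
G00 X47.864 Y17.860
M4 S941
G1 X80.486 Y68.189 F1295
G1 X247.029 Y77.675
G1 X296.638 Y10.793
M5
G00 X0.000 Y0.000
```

Machine Y-up, SVG Y-down with viewBox height 104.495, so y_svg = 104.495 − y_machine; X carries over.

Run 1: the run's S941 means `#008000` (cut). The run is open, so emit a `<polyline>` with points (Y-flipped): 168.664,62.429 251.655,10.317 68.299,56.853.

Run 2: the run's S533 means `#000000` (score). The run returns to its start, so emit a `<polygon>` with points (Y-flipped): 137.611,8.418 161.145,12.278 169.569,34.589 154.459,53.040 130.925,49.180 122.501,26.869.

Run 3: S941 ⇒ cut layer `#008000`. The run is open, so emit a `<polyline>` with points (Y-flipped): 47.864,86.635 80.486,36.306 247.029,26.820 296.638,93.702.

<svg xmlns="http://www.w3.org/2000/svg" width="310.083mm" height="104.495mm" viewBox="0 0 310.083 104.495">
  <polyline points="168.664,62.429 251.655,10.317 68.299,56.853" fill="none" stroke="#008000"/>
  <polygon points="137.611,8.418 161.145,12.278 169.569,34.589 154.459,53.040 130.925,49.180 122.501,26.869" fill="none" stroke="#000000"/>
  <polyline points="47.864,86.635 80.486,36.306 247.029,26.820 296.638,93.702" fill="none" stroke="#008000"/>
</svg>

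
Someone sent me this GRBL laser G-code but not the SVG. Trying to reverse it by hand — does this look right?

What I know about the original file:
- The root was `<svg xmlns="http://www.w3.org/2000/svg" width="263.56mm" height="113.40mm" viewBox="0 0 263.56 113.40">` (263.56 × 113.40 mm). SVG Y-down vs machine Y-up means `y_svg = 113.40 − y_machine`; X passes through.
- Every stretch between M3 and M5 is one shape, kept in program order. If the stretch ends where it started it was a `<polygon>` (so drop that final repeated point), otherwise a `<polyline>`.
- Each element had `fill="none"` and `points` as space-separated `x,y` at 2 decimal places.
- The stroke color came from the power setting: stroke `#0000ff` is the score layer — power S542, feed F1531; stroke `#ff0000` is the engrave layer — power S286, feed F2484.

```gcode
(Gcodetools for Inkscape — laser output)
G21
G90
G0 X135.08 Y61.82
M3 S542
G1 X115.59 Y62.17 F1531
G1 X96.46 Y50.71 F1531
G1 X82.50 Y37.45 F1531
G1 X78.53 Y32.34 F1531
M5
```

Machine Y-up, SVG Y-down with viewBox height 113.40, so y_svg = 113.40 − y_machine; X carries over. Every run uses S542, so all elements get stroke `#0000ff` (score).

Run 1: The run is open, so emit a `<polyline>` with points (Y-flipped): 135.08,51.58 115.59,51.23 96.46,62.69 82.50,75.95 78.53,81.06.

<svg xmlns="http://www.w3.org/2000/svg" width="263.56mm" height="113.40mm" viewBox="0 0 263.56 113.40">
  <polyline points="135.08,51.58 115.59,51.23 96.46,62.69 82.50,75.95 78.53,81.06" fill="none" stroke="#0000ff"/>
</svg>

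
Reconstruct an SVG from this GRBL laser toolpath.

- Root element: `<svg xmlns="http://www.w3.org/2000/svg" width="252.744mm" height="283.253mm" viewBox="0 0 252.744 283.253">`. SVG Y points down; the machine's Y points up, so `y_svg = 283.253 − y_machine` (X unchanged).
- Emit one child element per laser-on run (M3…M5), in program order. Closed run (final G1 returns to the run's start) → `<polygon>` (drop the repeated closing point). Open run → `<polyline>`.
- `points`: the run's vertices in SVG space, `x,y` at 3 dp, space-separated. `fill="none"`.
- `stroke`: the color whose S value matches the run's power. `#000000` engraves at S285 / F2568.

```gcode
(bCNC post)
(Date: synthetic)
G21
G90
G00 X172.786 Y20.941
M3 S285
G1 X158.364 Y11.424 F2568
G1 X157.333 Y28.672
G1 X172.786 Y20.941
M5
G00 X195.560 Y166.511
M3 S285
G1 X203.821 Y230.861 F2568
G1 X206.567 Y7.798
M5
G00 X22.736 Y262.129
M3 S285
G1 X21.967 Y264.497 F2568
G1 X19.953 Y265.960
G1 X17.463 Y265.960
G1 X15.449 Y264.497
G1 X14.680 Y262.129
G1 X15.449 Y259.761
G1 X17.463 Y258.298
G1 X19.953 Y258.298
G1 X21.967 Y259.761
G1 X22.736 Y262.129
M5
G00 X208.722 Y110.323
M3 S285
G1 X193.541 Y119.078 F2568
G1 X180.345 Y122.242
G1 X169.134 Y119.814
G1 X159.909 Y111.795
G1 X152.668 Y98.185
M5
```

y_svg = 283.253 − y_m. Every run uses S285, so all elements get stroke `#000000` (engrave).

[1] closed run; points: 172.786,262.312 158.364,271.829 157.333,254.581

[2] open run; points: 195.560,116.742 203.821,52.392 206.567,275.455

[3] closed run; points: 22.736,21.124 21.967,18.756 19.953,17.293 17.463,17.293 15.449,18.756 14.680,21.124 15.449,23.492 17.463,24.955 19.953,24.955 21.967,23.492

[4] open run; points: 208.722,172.930 193.541,164.175 180.345,161.011 169.134,163.439 159.909,171.458 152.668,185.068

<svg xmlns="http://www.w3.org/2000/svg" width="252.744mm" height="283.253mm" viewBox="0 0 252.744 283.253">
  <polygon points="172.786,262.312 158.364,271.829 157.333,254.581" fill="none" stroke="#000000"/>
  <polyline points="195.560,116.742 203.821,52.392 206.567,275.455" fill="none" stroke="#000000"/>
  <polygon points="22.736,21.124 21.967,18.756 19.953,17.293 17.463,17.293 15.449,18.756 14.680,21.124 15.449,23.492 17.463,24.955 19.953,24.955 21.967,23.492" fill="none" stroke="#000000"/>
  <polyline points="208.722,172.930 193.541,164.175 180.345,161.011 169.134,163.439 159.909,171.458 152.668,185.068" fill="none" stroke="#000000"/>
</svg>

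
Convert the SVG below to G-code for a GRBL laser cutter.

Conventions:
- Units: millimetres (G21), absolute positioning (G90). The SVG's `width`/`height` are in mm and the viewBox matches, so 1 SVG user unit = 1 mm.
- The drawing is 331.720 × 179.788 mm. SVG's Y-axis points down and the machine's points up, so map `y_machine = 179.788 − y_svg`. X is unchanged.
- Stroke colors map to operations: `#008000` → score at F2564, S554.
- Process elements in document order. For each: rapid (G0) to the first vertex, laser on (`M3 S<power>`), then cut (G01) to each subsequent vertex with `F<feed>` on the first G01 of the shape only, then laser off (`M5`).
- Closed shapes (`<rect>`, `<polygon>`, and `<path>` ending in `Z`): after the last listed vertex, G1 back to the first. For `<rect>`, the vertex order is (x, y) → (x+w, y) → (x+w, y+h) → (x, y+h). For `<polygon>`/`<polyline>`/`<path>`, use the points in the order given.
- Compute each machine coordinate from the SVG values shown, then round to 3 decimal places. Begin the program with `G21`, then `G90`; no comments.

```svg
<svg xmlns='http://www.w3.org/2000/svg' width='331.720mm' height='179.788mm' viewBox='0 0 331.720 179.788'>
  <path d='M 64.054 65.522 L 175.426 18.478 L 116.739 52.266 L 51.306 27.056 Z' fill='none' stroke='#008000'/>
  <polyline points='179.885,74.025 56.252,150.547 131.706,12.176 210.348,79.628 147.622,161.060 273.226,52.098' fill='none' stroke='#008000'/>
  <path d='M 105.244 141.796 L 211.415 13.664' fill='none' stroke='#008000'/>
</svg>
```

G21
G90
G0 X64.054 Y114.266
M3 S554
G01 X175.426 Y161.310 F2564
G01 X116.739 Y127.522
G01 X51.306 Y152.732
G01 X64.054 Y114.266
M5
G0 X179.885 Y105.763
M3 S554
G01 X56.252 Y29.241 F2564
G01 X131.706 Y167.612
G01 X210.348 Y100.160
G01 X147.622 Y18.728
G01 X273.226 Y127.690
M5
G0 X105.244 Y37.992
M3 S554
G01 X211.415 Y166.124 F2564
M5

viewBox `0 0 331.720 179.788` with mm width/height → 1 unit = 1 mm. Flip: y_m = 179.788 − y_svg.

**Shape 1** — `<path>` closed polygon, stroke `#008000` → score (S554, F2564). Machine vertices: (64.054,114.266) → (175.426,161.310) → (116.739,127.522) → (51.306,152.732) → (64.054,114.266). Closed: final G1 returns to the first vertex.

**Shape 2** — `<polyline>` open polyline, stroke `#008000` → score (S554, F2564). Machine vertices: (179.885,105.763) → (56.252,29.241) → (131.706,167.612) → (210.348,100.160) → (147.622,18.728) → (273.226,127.690). Open path.

**Shape 3** — `<path>` line segment, stroke `#008000` → score (S554, F2564). Machine vertices: (105.244,37.992) → (211.415,166.124). Open path.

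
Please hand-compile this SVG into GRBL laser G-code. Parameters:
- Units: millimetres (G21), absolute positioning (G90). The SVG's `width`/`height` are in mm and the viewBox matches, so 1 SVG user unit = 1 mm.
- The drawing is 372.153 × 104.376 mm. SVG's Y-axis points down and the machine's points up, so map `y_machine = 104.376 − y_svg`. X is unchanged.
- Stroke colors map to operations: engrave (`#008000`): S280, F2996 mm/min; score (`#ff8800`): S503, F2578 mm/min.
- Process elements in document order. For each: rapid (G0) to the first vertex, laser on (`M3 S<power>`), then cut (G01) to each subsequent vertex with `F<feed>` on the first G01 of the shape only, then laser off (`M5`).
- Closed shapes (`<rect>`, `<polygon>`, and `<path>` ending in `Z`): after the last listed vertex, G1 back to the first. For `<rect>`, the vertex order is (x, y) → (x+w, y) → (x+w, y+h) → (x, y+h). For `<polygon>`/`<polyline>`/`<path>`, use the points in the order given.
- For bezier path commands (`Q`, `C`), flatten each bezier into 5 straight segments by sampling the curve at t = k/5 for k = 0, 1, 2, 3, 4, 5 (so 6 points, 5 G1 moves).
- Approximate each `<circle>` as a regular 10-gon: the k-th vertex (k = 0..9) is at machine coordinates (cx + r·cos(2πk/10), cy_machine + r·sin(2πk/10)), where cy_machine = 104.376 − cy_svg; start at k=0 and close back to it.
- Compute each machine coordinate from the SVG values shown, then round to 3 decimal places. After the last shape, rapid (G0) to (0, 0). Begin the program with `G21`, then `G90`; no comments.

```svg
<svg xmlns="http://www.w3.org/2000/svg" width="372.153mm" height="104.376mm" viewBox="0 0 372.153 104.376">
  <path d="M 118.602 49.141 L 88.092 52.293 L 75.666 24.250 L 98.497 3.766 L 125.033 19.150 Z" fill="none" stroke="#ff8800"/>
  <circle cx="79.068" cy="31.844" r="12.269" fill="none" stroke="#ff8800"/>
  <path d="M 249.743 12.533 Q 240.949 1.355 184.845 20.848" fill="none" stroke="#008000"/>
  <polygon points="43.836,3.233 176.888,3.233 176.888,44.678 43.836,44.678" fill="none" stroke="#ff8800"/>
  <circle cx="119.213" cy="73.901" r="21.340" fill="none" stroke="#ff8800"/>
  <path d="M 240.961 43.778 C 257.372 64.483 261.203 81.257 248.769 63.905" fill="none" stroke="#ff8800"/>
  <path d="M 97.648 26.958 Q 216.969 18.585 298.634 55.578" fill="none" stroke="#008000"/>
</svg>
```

1 u = 1 mm; y_m = 104.376 − y.

[1] `<path>` regular polygon, #ff8800→score S503 F2578: (118.602,55.235) → (88.092,52.083) → (75.666,80.126) → (98.497,100.610) → (125.033,85.226) → (118.602,55.235) (closed)

[2] `<circle>` circle, #ff8800→score S503 F2578: (91.337,72.532) → (88.994,79.744) → (82.859,84.201) → (75.277,84.201) → (69.142,79.744) → (66.799,72.532) → (69.142,65.320) → (75.277,60.863) → (82.859,60.863) → (88.994,65.320) → (91.337,72.532) (closed)

[3] `<path>` quadratic bezier, #008000→engrave S280 F2996: (249.743,91.843) → (244.333,95.087) → (235.138,95.878) → (222.159,94.215) → (205.394,90.098) → (184.845,83.528)

[4] `<polygon>` rectangle, #ff8800→score S503 F2578: (43.836,101.143) → (176.888,101.143) → (176.888,59.698) → (43.836,59.698) → (43.836,101.143) (closed)

[5] `<circle>` circle, #ff8800→score S503 F2578: (140.553,30.475) → (136.477,43.018) → (125.807,50.771) → (112.619,50.771) → (101.949,43.018) → (97.873,30.475) → (101.949,17.932) → (112.619,10.179) → (125.807,10.179) → (136.477,17.932) → (140.553,30.475) (closed)

[6] `<path>` cubic bezier, #ff8800→score S503 F2578: (240.961,60.598) → (249.269,48.888) → (254.380,39.571) → (256.118,34.097) → (254.307,33.913) → (248.769,40.471)

[7] `<path>` quadratic bezier, #008000→engrave S280 F2996: (97.648,77.418) → (143.870,78.953) → (187.080,76.858) → (227.277,71.134) → (264.462,61.781) → (298.634,48.798)

G21
G90
G0 X118.602 Y55.235
M3 S503
G01 X88.092 Y52.083 F2578
G01 X75.666 Y80.126
G01 X98.497 Y100.610
G01 X125.033 Y85.226
G01 X118.602 Y55.235
M5
G0 X91.337 Y72.532
M3 S503
G01 X88.994 Y79.744 F2578
G01 X82.859 Y84.201
G01 X75.277 Y84.201
G01 X69.142 Y79.744
G01 X66.799 Y72.532
G01 X69.142 Y65.320
G01 X75.277 Y60.863
G01 X82.859 Y60.863
G01 X88.994 Y65.320
G01 X91.337 Y72.532
M5
G0 X249.743 Y91.843
M3 S280
G01 X244.333 Y95.087 F2996
G01 X235.138 Y95.878
G01 X222.159 Y94.215
G01 X205.394 Y90.098
G01 X184.845 Y83.528
M5
G0 X43.836 Y101.143
M3 S503
G01 X176.888 Y101.143 F2578
G01 X176.888 Y59.698
G01 X43.836 Y59.698
G01 X43.836 Y101.143
M5
G0 X140.553 Y30.475
M3 S503
G01 X136.477 Y43.018 F2578
G01 X125.807 Y50.771
G01 X112.619 Y50.771
G01 X101.949 Y43.018
G01 X97.873 Y30.475
G01 X101.949 Y17.932
G01 X112.619 Y10.179
G01 X125.807 Y10.179
G01 X136.477 Y17.932
G01 X140.553 Y30.475
M5
G0 X240.961 Y60.598
M3 S503
G01 X249.269 Y48.888 F2578
G01 X254.380 Y39.571
G01 X256.118 Y34.097
G01 X254.307 Y33.913
G01 X248.769 Y40.471
M5
G0 X97.648 Y77.418
M3 S280
G01 X143.870 Y78.953 F2996
G01 X187.080 Y76.858
G01 X227.277 Y71.134
G01 X264.462 Y61.781
G01 X298.634 Y48.798
M5
G0 X0.000 Y0.000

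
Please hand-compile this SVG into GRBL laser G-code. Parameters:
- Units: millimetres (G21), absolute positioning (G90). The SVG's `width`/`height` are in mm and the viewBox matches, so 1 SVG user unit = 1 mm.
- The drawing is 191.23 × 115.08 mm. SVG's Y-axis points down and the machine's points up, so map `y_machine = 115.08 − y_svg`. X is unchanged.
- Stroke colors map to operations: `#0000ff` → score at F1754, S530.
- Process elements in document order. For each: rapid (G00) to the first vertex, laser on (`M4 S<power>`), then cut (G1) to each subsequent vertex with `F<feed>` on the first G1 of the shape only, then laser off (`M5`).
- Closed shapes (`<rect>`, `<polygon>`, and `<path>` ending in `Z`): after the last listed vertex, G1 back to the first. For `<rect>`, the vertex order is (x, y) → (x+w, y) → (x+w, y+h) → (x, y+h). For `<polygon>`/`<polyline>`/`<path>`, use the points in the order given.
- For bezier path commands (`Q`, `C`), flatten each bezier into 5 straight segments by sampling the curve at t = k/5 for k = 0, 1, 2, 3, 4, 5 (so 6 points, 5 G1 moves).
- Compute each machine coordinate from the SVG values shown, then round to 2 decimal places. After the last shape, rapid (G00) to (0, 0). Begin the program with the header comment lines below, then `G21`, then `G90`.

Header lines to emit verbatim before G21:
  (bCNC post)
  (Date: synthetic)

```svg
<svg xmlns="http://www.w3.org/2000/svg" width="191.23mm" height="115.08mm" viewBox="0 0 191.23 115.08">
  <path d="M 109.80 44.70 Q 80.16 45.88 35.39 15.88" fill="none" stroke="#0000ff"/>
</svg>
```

1 u = 1 mm; y_m = 115.08 − y.

[1] `<path>` quadratic bezier, #0000ff→score S530 F1754: (109.80,70.38) → (97.34,71.16) → (83.67,74.42) → (68.79,80.19) → (52.69,88.45) → (35.39,99.20)

(bCNC post)
(Date: synthetic)
G21
G90
G00 X109.80 Y70.38
M4 S530
G1 X97.34 Y71.16 F1754
G1 X83.67 Y74.42
G1 X68.79 Y80.19
G1 X52.69 Y88.45
G1 X35.39 Y99.20
M5
G00 X0.00 Y0.00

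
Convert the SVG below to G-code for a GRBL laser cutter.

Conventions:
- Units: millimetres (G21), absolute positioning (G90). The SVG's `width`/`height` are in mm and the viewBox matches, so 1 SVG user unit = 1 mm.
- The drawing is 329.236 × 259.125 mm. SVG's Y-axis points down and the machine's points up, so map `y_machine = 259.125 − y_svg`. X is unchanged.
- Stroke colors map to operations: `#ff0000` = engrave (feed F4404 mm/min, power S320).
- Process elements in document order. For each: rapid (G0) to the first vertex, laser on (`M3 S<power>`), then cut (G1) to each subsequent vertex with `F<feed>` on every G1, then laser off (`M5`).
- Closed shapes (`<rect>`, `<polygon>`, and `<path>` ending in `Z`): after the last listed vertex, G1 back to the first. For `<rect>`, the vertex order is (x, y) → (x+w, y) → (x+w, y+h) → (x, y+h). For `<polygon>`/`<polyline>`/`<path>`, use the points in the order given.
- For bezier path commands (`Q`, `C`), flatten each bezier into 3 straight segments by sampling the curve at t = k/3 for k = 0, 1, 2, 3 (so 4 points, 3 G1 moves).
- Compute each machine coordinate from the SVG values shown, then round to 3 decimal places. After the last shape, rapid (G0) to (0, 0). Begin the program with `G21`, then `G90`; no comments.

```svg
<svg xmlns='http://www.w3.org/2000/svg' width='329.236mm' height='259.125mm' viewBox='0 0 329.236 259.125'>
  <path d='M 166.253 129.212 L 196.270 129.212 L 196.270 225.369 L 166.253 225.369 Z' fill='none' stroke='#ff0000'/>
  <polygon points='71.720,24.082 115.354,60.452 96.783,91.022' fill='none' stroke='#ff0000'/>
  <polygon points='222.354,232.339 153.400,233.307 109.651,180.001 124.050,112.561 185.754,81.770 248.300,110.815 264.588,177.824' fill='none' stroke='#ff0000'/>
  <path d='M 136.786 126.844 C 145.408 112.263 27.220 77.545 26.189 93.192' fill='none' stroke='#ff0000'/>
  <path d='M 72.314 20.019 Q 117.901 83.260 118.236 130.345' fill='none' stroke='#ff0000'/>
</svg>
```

G21
G90
G0 X166.253 Y129.913
M3 S320
G1 X196.270 Y129.913 F4404
G1 X196.270 Y33.756 F4404
G1 X166.253 Y33.756 F4404
G1 X166.253 Y129.913 F4404
M5
G0 X71.720 Y235.043
M3 S320
G1 X115.354 Y198.673 F4404
G1 X96.783 Y168.103 F4404
G1 X71.720 Y235.043 F4404
M5
G0 X222.354 Y26.786
M3 S320
G1 X153.400 Y25.818 F4404
G1 X109.651 Y79.124 F4404
G1 X124.050 Y146.564 F4404
G1 X185.754 Y177.355 F4404
G1 X248.300 Y148.310 F4404
G1 X264.588 Y81.301 F4404
G1 X222.354 Y26.786 F4404
M5
G0 X136.786 Y132.281
M3 S320
G1 X112.174 Y150.963 F4404
G1 X57.237 Y167.403 F4404
G1 X26.189 Y165.933 F4404
M5
G0 X72.314 Y239.106
M3 S320
G1 X97.677 Y198.740 F4404
G1 X112.985 Y161.965 F4404
G1 X118.236 Y128.780 F4404
M5
G0 X0.000 Y0.000

viewBox `0 0 329.236 259.125` with mm width/height → 1 unit = 1 mm. Flip: y_m = 259.125 − y_svg.

**Shape 1** — `<path>` rectangle, stroke `#ff0000` → engrave (S320, F4404). Machine vertices: (166.253,129.913) → (196.270,129.913) → (196.270,33.756) → (166.253,33.756) → (166.253,129.913). Closed: final G1 returns to the first vertex.

**Shape 2** — `<polygon>` closed polygon, stroke `#ff0000` → engrave (S320, F4404). Machine vertices: (71.720,235.043) → (115.354,198.673) → (96.783,168.103) → (71.720,235.043). Closed: final G1 returns to the first vertex.

**Shape 3** — `<polygon>` regular polygon, stroke `#ff0000` → engrave (S320, F4404). Machine vertices: (222.354,26.786) → (153.400,25.818) → (109.651,79.124) → (124.050,146.564) → (185.754,177.355) → (248.300,148.310) → (264.588,81.301) → (222.354,26.786). Closed: final G1 returns to the first vertex.

**Shape 4** — `<path>` cubic bezier, stroke `#ff0000` → engrave (S320, F4404). Control points (SVG): P0=(136.786,126.844), P1=(145.408,112.263), P2=(27.220,77.545), P3=(26.189,93.192); sampled at t=k/3. Machine vertices: (136.786,132.281) → (112.174,150.963) → (57.237,167.403) → (26.189,165.933). Open path.

**Shape 5** — `<path>` quadratic bezier, stroke `#ff0000` → engrave (S320, F4404). Control points (SVG): P0=(72.314,20.019), P1=(117.901,83.260), P2=(118.236,130.345); sampled at t=k/3. Machine vertices: (72.314,239.106) → (97.677,198.740) → (112.985,161.965) → (118.236,128.780). Open path.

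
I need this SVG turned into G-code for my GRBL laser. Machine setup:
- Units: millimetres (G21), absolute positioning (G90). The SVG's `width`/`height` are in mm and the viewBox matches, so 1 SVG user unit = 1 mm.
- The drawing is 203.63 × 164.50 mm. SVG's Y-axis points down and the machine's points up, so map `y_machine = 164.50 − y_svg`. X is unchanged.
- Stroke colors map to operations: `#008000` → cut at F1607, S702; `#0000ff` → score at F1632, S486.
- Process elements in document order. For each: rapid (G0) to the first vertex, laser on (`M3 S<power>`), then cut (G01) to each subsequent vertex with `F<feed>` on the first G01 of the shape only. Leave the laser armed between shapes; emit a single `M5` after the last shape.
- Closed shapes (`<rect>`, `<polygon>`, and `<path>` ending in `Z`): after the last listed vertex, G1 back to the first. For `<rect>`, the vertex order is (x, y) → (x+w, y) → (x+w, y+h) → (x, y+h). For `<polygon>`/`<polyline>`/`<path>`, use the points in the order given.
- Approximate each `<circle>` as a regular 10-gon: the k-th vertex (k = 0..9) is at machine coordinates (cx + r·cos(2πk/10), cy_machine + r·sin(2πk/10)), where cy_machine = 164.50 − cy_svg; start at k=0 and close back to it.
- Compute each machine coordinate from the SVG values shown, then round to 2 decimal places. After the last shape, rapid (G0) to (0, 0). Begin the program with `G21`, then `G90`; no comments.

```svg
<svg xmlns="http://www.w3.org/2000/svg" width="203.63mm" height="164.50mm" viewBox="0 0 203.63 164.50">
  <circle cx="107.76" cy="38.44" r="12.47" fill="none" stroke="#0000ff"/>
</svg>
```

viewBox `0 0 203.63 164.50` with mm width/height → 1 unit = 1 mm. Flip: y_m = 164.50 − y_svg.

**Shape 1** — `<circle>` circle, stroke `#0000ff` → score (S486, F1632). Machine vertices: (120.23,126.06) → (117.85,133.39) → (111.61,137.92) → (103.91,137.92) → (97.67,133.39) → (95.29,126.06) → (97.67,118.73) → (103.91,114.20) → (111.61,114.20) → (117.85,118.73) → (120.23,126.06). Closed: final G1 returns to the first vertex.

G21
G90
G0 X120.23 Y126.06
M3 S486
G01 X117.85 Y133.39 F1632
G01 X111.61 Y137.92
G01 X103.91 Y137.92
G01 X97.67 Y133.39
G01 X95.29 Y126.06
G01 X97.67 Y118.73
G01 X103.91 Y114.20
G01 X111.61 Y114.20
G01 X117.85 Y118.73
G01 X120.23 Y126.06
M5
G0 X0.00 Y0.00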